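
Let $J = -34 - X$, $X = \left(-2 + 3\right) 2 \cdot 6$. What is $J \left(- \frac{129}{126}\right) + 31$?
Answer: $\frac{1640}{21} \approx 78.095$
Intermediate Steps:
$X = 12$ ($X = 1 \cdot 12 = 12$)
$J = -46$ ($J = -34 - 12 = -46$)
$J \left(- \frac{129}{126}\right) + 31 = - 46 \left(- \frac{129}{126}\right) + 31 = - 46 \left(\left(-129\right) \frac{1}{126}\right) + 31 = \left(-46\right) \left(- \frac{43}{42}\right) + 31 = \frac{989}{21} + 31 = \frac{1640}{21}$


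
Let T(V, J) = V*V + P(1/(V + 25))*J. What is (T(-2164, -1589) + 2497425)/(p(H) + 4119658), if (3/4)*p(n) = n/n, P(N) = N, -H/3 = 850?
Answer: 7679354104/4405975657 ≈ 1.7429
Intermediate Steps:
H = -2550 (H = -3*850 = -2550)
p(n) = 4/3 (p(n) = 4*(n/n)/3 = (4/3)*1 = 4/3)
T(V, J) = V² + J/(25 + V) (T(V, J) = V*V + J/(V + 25) = V² + J/(25 + V))
(T(-2164, -1589) + 2497425)/(p(H) + 4119658) = ((-1589 + (-2164)²*(25 - 2164))/(25 - 2164) + 2497425)/(4/3 + 4119658) = ((-1589 + 4682896*(-2139))/(-2139) + 2497425)/(12358978/3) = (-(-1589 - 10016714544)/2139 + 2497425)*(3/12358978) = (-1/2139*(-10016716133) + 2497425)*(3/12358978) = (10016716133/2139 + 2497425)*(3/12358978) = (15358708208/2139)*(3/12358978) = 7679354104/4405975657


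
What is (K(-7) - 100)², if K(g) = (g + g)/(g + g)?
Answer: 9801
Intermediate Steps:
K(g) = 1 (K(g) = (2*g)/((2*g)) = (2*g)*(1/(2*g)) = 1)
(K(-7) - 100)² = (1 - 100)² = (-99)² = 9801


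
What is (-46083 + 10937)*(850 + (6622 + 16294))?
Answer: -835279836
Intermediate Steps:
(-46083 + 10937)*(850 + (6622 + 16294)) = -35146*(850 + 22916) = -35146*23766 = -835279836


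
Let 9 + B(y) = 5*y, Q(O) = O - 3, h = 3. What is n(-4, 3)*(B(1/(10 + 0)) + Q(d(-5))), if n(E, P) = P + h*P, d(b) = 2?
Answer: -114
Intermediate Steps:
Q(O) = -3 + O
B(y) = -9 + 5*y
n(E, P) = 4*P (n(E, P) = P + 3*P = 4*P)
n(-4, 3)*(B(1/(10 + 0)) + Q(d(-5))) = (4*3)*((-9 + 5/(10 + 0)) + (-3 + 2)) = 12*((-9 + 5/10) - 1) = 12*((-9 + 5*(⅒)) - 1) = 12*((-9 + ½) - 1) = 12*(-17/2 - 1) = 12*(-19/2) = -114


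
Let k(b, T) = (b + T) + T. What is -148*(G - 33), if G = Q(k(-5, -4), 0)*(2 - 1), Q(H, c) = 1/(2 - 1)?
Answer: 4736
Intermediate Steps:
k(b, T) = b + 2*T (k(b, T) = (T + b) + T = b + 2*T)
Q(H, c) = 1 (Q(H, c) = 1/1 = 1)
G = 1 (G = 1*(2 - 1) = 1*1 = 1)
-148*(G - 33) = -148*(1 - 33) = -148*(-32) = 4736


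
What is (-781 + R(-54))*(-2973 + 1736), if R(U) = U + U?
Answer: 1099693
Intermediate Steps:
R(U) = 2*U
(-781 + R(-54))*(-2973 + 1736) = (-781 + 2*(-54))*(-2973 + 1736) = (-781 - 108)*(-1237) = -889*(-1237) = 1099693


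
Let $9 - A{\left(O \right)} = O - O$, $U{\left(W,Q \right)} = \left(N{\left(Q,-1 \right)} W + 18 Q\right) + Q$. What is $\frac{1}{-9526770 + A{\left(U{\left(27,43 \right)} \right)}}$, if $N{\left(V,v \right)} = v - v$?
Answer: $- \frac{1}{9526761} \approx -1.0497 \cdot 10^{-7}$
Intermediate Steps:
$N{\left(V,v \right)} = 0$
$U{\left(W,Q \right)} = 19 Q$ ($U{\left(W,Q \right)} = \left(0 W + 18 Q\right) + Q = \left(0 + 18 Q\right) + Q = 18 Q + Q = 19 Q$)
$A{\left(O \right)} = 9$ ($A{\left(O \right)} = 9 - \left(O - O\right) = 9 - 0 = 9 + 0 = 9$)
$\frac{1}{-9526770 + A{\left(U{\left(27,43 \right)} \right)}} = \frac{1}{-9526770 + 9} = \frac{1}{-9526761} = - \frac{1}{9526761}$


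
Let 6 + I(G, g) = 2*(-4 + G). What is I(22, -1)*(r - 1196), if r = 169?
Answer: -30810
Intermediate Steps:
I(G, g) = -14 + 2*G (I(G, g) = -6 + 2*(-4 + G) = -6 + (-8 + 2*G) = -14 + 2*G)
I(22, -1)*(r - 1196) = (-14 + 2*22)*(169 - 1196) = (-14 + 44)*(-1027) = 30*(-1027) = -30810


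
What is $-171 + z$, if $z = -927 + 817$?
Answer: $-281$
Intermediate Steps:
$z = -110$
$-171 + z = -171 - 110 = -281$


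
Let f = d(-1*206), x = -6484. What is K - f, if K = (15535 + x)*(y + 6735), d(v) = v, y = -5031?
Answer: 15423110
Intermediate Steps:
f = -206 (f = -1*206 = -206)
K = 15422904 (K = (15535 - 6484)*(-5031 + 6735) = 9051*1704 = 15422904)
K - f = 15422904 - 1*(-206) = 15422904 + 206 = 15423110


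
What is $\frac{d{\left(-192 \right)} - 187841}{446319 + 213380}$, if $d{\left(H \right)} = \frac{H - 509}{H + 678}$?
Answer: $- \frac{91291427}{320613714} \approx -0.28474$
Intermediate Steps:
$d{\left(H \right)} = \frac{-509 + H}{678 + H}$
$\frac{d{\left(-192 \right)} - 187841}{446319 + 213380} = \frac{\frac{-509 - 192}{678 - 192} - 187841}{446319 + 213380} = \frac{\frac{1}{486} \left(-701\right) - 187841}{659699} = \left(\frac{1}{486} \left(-701\right) - 187841\right) \frac{1}{659699} = \left(- \frac{701}{486} - 187841\right) \frac{1}{659699} = \left(- \frac{91291427}{486}\right) \frac{1}{659699} = - \frac{91291427}{320613714}$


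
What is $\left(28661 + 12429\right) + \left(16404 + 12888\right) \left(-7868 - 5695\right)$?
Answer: $-397246306$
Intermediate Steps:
$\left(28661 + 12429\right) + \left(16404 + 12888\right) \left(-7868 - 5695\right) = 41090 + 29292 \left(-7868 - 5695\right) = 41090 + 29292 \left(-13563\right) = 41090 - 397287396 = -397246306$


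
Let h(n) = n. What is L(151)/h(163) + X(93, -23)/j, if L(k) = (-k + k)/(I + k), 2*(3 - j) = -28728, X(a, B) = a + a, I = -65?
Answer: 62/4789 ≈ 0.012946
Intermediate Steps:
X(a, B) = 2*a
j = 14367 (j = 3 - 1/2*(-28728) = 3 + 14364 = 14367)
L(k) = 0 (L(k) = (-k + k)/(-65 + k) = 0/(-65 + k) = 0)
L(151)/h(163) + X(93, -23)/j = 0/163 + (2*93)/14367 = 0*(1/163) + 186*(1/14367) = 0 + 62/4789 = 62/4789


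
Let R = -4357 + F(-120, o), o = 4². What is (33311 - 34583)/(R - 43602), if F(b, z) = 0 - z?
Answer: 1272/47975 ≈ 0.026514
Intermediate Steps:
o = 16
F(b, z) = -z
R = -4373 (R = -4357 - 1*16 = -4357 - 16 = -4373)
(33311 - 34583)/(R - 43602) = (33311 - 34583)/(-4373 - 43602) = -1272/(-47975) = -1272*(-1/47975) = 1272/47975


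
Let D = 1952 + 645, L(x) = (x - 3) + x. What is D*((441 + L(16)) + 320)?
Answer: 2051630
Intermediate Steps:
L(x) = -3 + 2*x (L(x) = (-3 + x) + x = -3 + 2*x)
D = 2597
D*((441 + L(16)) + 320) = 2597*((441 + (-3 + 2*16)) + 320) = 2597*((441 + (-3 + 32)) + 320) = 2597*((441 + 29) + 320) = 2597*(470 + 320) = 2597*790 = 2051630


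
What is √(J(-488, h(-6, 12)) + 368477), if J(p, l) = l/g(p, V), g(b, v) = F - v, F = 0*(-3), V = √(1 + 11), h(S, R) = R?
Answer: √(368477 - 2*√3) ≈ 607.02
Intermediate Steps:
V = 2*√3 (V = √12 = 2*√3 ≈ 3.4641)
F = 0
g(b, v) = -v (g(b, v) = 0 - v = -v)
J(p, l) = -l*√3/6 (J(p, l) = l/((-2*√3)) = l*(-√3/6) = -l*√3/6)
√(J(-488, h(-6, 12)) + 368477) = √(-⅙*12*√3 + 368477) = √(-2*√3 + 368477) = √(368477 - 2*√3)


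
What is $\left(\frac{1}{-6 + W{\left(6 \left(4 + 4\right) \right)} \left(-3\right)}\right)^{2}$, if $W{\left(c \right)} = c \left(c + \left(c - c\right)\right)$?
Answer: $\frac{1}{47858724} \approx 2.0895 \cdot 10^{-8}$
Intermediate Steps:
$W{\left(c \right)} = c^{2}$ ($W{\left(c \right)} = c \left(c + 0\right) = c c = c^{2}$)
$\left(\frac{1}{-6 + W{\left(6 \left(4 + 4\right) \right)} \left(-3\right)}\right)^{2} = \left(\frac{1}{-6 + \left(6 \left(4 + 4\right)\right)^{2} \left(-3\right)}\right)^{2} = \left(\frac{1}{-6 + \left(6 \cdot 8\right)^{2} \left(-3\right)}\right)^{2} = \left(\frac{1}{-6 + 48^{2} \left(-3\right)}\right)^{2} = \left(\frac{1}{-6 + 2304 \left(-3\right)}\right)^{2} = \left(\frac{1}{-6 - 6912}\right)^{2} = \left(\frac{1}{-6918}\right)^{2} = \left(- \frac{1}{6918}\right)^{2} = \frac{1}{47858724}$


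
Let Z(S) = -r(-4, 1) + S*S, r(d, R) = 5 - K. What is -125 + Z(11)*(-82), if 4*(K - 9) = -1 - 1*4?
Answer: -20545/2 ≈ -10273.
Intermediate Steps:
K = 31/4 (K = 9 + (-1 - 1*4)/4 = 9 + (-1 - 4)/4 = 9 + (1/4)*(-5) = 9 - 5/4 = 31/4 ≈ 7.7500)
r(d, R) = -11/4 (r(d, R) = 5 - 1*31/4 = 5 - 31/4 = -11/4)
Z(S) = 11/4 + S**2 (Z(S) = -1*(-11/4) + S*S = 11/4 + S**2)
-125 + Z(11)*(-82) = -125 + (11/4 + 11**2)*(-82) = -125 + (11/4 + 121)*(-82) = -125 + (495/4)*(-82) = -125 - 20295/2 = -20545/2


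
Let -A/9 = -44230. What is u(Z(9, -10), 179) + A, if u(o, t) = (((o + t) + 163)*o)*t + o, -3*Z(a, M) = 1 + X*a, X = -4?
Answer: 10229900/9 ≈ 1.1367e+6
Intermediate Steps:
A = 398070 (A = -9*(-44230) = 398070)
Z(a, M) = -⅓ + 4*a/3 (Z(a, M) = -(1 - 4*a)/3 = -⅓ + 4*a/3)
u(o, t) = o + o*t*(163 + o + t) (u(o, t) = ((163 + o + t)*o)*t + o = (o*(163 + o + t))*t + o = o*t*(163 + o + t) + o = o + o*t*(163 + o + t))
u(Z(9, -10), 179) + A = (-⅓ + (4/3)*9)*(1 + 179² + 163*179 + (-⅓ + (4/3)*9)*179) + 398070 = (-⅓ + 12)*(1 + 32041 + 29177 + (-⅓ + 12)*179) + 398070 = 35*(1 + 32041 + 29177 + (35/3)*179)/3 + 398070 = 35*(1 + 32041 + 29177 + 6265/3)/3 + 398070 = (35/3)*(189922/3) + 398070 = 6647270/9 + 398070 = 10229900/9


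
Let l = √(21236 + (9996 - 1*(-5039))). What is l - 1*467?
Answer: -467 + √36271 ≈ -276.55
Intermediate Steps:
l = √36271 (l = √(21236 + (9996 + 5039)) = √(21236 + 15035) = √36271 ≈ 190.45)
l - 1*467 = √36271 - 1*467 = √36271 - 467 = -467 + √36271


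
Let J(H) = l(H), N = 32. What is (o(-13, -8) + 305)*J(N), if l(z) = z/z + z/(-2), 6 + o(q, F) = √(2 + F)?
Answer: -4485 - 15*I*√6 ≈ -4485.0 - 36.742*I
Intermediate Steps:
o(q, F) = -6 + √(2 + F)
l(z) = 1 - z/2 (l(z) = 1 + z*(-½) = 1 - z/2)
J(H) = 1 - H/2
(o(-13, -8) + 305)*J(N) = ((-6 + √(2 - 8)) + 305)*(1 - ½*32) = ((-6 + √(-6)) + 305)*(1 - 16) = ((-6 + I*√6) + 305)*(-15) = (299 + I*√6)*(-15) = -4485 - 15*I*√6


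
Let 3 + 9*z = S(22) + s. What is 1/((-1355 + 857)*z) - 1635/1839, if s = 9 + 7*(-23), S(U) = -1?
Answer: -4703827/5291416 ≈ -0.88895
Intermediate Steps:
s = -152 (s = 9 - 161 = -152)
z = -52/3 (z = -1/3 + (-1 - 152)/9 = -1/3 + (1/9)*(-153) = -1/3 - 17 = -52/3 ≈ -17.333)
1/((-1355 + 857)*z) - 1635/1839 = 1/((-1355 + 857)*(-52/3)) - 1635/1839 = -3/52/(-498) - 1635*1/1839 = -1/498*(-3/52) - 545/613 = 1/8632 - 545/613 = -4703827/5291416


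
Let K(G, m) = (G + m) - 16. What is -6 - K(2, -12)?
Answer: 20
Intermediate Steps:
K(G, m) = -16 + G + m
-6 - K(2, -12) = -6 - (-16 + 2 - 12) = -6 - 1*(-26) = -6 + 26 = 20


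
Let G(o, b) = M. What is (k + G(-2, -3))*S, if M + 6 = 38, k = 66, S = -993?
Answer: -97314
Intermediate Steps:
M = 32 (M = -6 + 38 = 32)
G(o, b) = 32
(k + G(-2, -3))*S = (66 + 32)*(-993) = 98*(-993) = -97314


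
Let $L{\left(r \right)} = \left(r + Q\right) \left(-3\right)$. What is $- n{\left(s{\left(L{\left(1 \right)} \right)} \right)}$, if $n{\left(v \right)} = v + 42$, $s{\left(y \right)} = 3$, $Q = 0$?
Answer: $-45$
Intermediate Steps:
$L{\left(r \right)} = - 3 r$ ($L{\left(r \right)} = \left(r + 0\right) \left(-3\right) = r \left(-3\right) = - 3 r$)
$n{\left(v \right)} = 42 + v$
$- n{\left(s{\left(L{\left(1 \right)} \right)} \right)} = - (42 + 3) = \left(-1\right) 45 = -45$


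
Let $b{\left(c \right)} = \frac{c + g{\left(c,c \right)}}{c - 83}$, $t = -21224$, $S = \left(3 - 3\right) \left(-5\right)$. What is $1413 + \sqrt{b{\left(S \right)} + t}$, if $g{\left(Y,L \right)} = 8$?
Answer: $1413 + \frac{40 i \sqrt{91383}}{83} \approx 1413.0 + 145.68 i$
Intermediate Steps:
$S = 0$ ($S = 0 \left(-5\right) = 0$)
$b{\left(c \right)} = \frac{8 + c}{-83 + c}$ ($b{\left(c \right)} = \frac{c + 8}{c - 83} = \frac{8 + c}{-83 + c}$)
$1413 + \sqrt{b{\left(S \right)} + t} = 1413 + \sqrt{\frac{8 + 0}{-83 + 0} - 21224} = 1413 + \sqrt{\frac{1}{-83} \cdot 8 - 21224} = 1413 + \sqrt{\left(- \frac{1}{83}\right) 8 - 21224} = 1413 + \sqrt{- \frac{8}{83} - 21224} = 1413 + \sqrt{- \frac{1761600}{83}} = 1413 + \frac{40 i \sqrt{91383}}{83}$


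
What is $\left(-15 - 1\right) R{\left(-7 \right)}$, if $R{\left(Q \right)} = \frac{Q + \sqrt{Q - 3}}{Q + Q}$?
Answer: $-8 + \frac{8 i \sqrt{10}}{7} \approx -8.0 + 3.614 i$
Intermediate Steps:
$R{\left(Q \right)} = \frac{Q + \sqrt{-3 + Q}}{2 Q}$
$\left(-15 - 1\right) R{\left(-7 \right)} = \left(-15 - 1\right) \frac{-7 + \sqrt{-3 - 7}}{2 \left(-7\right)} = \left(-15 - 1\right) \frac{1}{2} \left(- \frac{1}{7}\right) \left(-7 + \sqrt{-10}\right) = - 16 \cdot \frac{1}{2} \left(- \frac{1}{7}\right) \left(-7 + i \sqrt{10}\right) = - 16 \left(\frac{1}{2} - \frac{i \sqrt{10}}{14}\right) = -8 + \frac{8 i \sqrt{10}}{7}$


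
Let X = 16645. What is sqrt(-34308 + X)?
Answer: I*sqrt(17663) ≈ 132.9*I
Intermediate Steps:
sqrt(-34308 + X) = sqrt(-34308 + 16645) = sqrt(-17663) = I*sqrt(17663)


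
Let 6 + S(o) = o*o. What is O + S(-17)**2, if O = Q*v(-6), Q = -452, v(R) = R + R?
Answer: 85513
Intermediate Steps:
S(o) = -6 + o**2 (S(o) = -6 + o*o = -6 + o**2)
v(R) = 2*R
O = 5424 (O = -904*(-6) = -452*(-12) = 5424)
O + S(-17)**2 = 5424 + (-6 + (-17)**2)**2 = 5424 + (-6 + 289)**2 = 5424 + 283**2 = 5424 + 80089 = 85513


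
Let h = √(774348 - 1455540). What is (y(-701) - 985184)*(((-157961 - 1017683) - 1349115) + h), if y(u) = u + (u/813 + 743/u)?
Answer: 1418585767383719935/569913 - 1123739546930*I*√18922/189971 ≈ 2.4891e+12 - 8.1369e+8*I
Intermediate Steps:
h = 6*I*√18922 (h = √(-681192) = 6*I*√18922 ≈ 825.34*I)
y(u) = 743/u + 814*u/813 (y(u) = u + (u*(1/813) + 743/u) = u + (u/813 + 743/u) = u + (743/u + u/813) = 743/u + 814*u/813)
(y(-701) - 985184)*(((-157961 - 1017683) - 1349115) + h) = ((743/(-701) + (814/813)*(-701)) - 985184)*(((-157961 - 1017683) - 1349115) + 6*I*√18922) = ((743*(-1/701) - 570614/813) - 985184)*((-1175644 - 1349115) + 6*I*√18922) = ((-743/701 - 570614/813) - 985184)*(-2524759 + 6*I*√18922) = (-400604473/569913 - 985184)*(-2524759 + 6*I*√18922) = -561869773465*(-2524759 + 6*I*√18922)/569913 = 1418585767383719935/569913 - 1123739546930*I*√18922/189971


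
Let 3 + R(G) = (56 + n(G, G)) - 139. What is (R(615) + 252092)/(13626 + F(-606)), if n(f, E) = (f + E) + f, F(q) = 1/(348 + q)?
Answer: 65493558/3515507 ≈ 18.630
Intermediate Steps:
n(f, E) = E + 2*f (n(f, E) = (E + f) + f = E + 2*f)
R(G) = -86 + 3*G (R(G) = -3 + ((56 + (G + 2*G)) - 139) = -3 + ((56 + 3*G) - 139) = -3 + (-83 + 3*G) = -86 + 3*G)
(R(615) + 252092)/(13626 + F(-606)) = ((-86 + 3*615) + 252092)/(13626 + 1/(348 - 606)) = ((-86 + 1845) + 252092)/(13626 + 1/(-258)) = (1759 + 252092)/(13626 - 1/258) = 253851/(3515507/258) = 253851*(258/3515507) = 65493558/3515507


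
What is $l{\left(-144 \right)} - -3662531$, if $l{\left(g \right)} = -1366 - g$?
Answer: $3661309$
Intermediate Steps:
$l{\left(-144 \right)} - -3662531 = \left(-1366 - -144\right) - -3662531 = \left(-1366 + 144\right) + 3662531 = -1222 + 3662531 = 3661309$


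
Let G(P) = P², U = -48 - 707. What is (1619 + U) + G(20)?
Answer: 1264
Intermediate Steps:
U = -755
(1619 + U) + G(20) = (1619 - 755) + 20² = 864 + 400 = 1264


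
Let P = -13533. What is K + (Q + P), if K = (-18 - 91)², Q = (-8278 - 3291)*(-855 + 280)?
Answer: 6650523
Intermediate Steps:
Q = 6652175 (Q = -11569*(-575) = 6652175)
K = 11881 (K = (-109)² = 11881)
K + (Q + P) = 11881 + (6652175 - 13533) = 11881 + 6638642 = 6650523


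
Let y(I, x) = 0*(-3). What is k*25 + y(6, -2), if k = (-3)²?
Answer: 225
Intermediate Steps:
k = 9
y(I, x) = 0
k*25 + y(6, -2) = 9*25 + 0 = 225 + 0 = 225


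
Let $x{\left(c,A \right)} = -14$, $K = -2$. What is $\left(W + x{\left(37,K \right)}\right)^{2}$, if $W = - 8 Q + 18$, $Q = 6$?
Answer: $1936$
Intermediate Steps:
$W = -30$ ($W = \left(-8\right) 6 + 18 = -48 + 18 = -30$)
$\left(W + x{\left(37,K \right)}\right)^{2} = \left(-30 - 14\right)^{2} = \left(-44\right)^{2} = 1936$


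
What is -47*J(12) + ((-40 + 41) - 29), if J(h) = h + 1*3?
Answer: -733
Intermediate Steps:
J(h) = 3 + h (J(h) = h + 3 = 3 + h)
-47*J(12) + ((-40 + 41) - 29) = -47*(3 + 12) + ((-40 + 41) - 29) = -47*15 + (1 - 29) = -705 - 28 = -733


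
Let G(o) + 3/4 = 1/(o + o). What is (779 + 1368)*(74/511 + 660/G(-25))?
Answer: -940227122/511 ≈ -1.8400e+6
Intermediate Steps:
G(o) = -3/4 + 1/(2*o) (G(o) = -3/4 + 1/(o + o) = -3/4 + 1/(2*o))
(779 + 1368)*(74/511 + 660/G(-25)) = (779 + 1368)*(74/511 + 660/(((1/4)*(2 - 3*(-25))/(-25)))) = 2147*(74*(1/511) + 660/(((1/4)*(-1/25)*(2 + 75)))) = 2147*(74/511 + 660/(((1/4)*(-1/25)*77))) = 2147*(74/511 + 660/(-77/100)) = 2147*(74/511 + 660*(-100/77)) = 2147*(74/511 - 6000/7) = 2147*(-437926/511) = -940227122/511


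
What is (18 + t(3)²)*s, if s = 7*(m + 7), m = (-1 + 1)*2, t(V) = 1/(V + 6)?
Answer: 71491/81 ≈ 882.60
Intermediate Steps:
t(V) = 1/(6 + V)
m = 0 (m = 0*2 = 0)
s = 49 (s = 7*(0 + 7) = 7*7 = 49)
(18 + t(3)²)*s = (18 + (1/(6 + 3))²)*49 = (18 + (1/9)²)*49 = (18 + (⅑)²)*49 = (18 + 1/81)*49 = (1459/81)*49 = 71491/81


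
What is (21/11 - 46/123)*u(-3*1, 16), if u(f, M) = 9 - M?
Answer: -14539/1353 ≈ -10.746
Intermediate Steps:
(21/11 - 46/123)*u(-3*1, 16) = (21/11 - 46/123)*(9 - 1*16) = (21*(1/11) - 46*1/123)*(9 - 16) = (21/11 - 46/123)*(-7) = (2077/1353)*(-7) = -14539/1353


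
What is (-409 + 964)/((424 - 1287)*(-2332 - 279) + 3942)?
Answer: 111/451447 ≈ 0.00024588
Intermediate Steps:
(-409 + 964)/((424 - 1287)*(-2332 - 279) + 3942) = 555/(-863*(-2611) + 3942) = 555/(2253293 + 3942) = 555/2257235 = 555*(1/2257235) = 111/451447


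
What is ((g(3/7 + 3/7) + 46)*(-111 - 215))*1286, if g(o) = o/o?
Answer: -19704092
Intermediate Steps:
g(o) = 1
((g(3/7 + 3/7) + 46)*(-111 - 215))*1286 = ((1 + 46)*(-111 - 215))*1286 = (47*(-326))*1286 = -15322*1286 = -19704092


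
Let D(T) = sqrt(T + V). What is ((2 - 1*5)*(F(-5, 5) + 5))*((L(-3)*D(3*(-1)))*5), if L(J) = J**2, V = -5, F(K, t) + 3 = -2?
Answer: 0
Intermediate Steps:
F(K, t) = -5 (F(K, t) = -3 - 2 = -5)
D(T) = sqrt(-5 + T) (D(T) = sqrt(T - 5) = sqrt(-5 + T))
((2 - 1*5)*(F(-5, 5) + 5))*((L(-3)*D(3*(-1)))*5) = ((2 - 1*5)*(-5 + 5))*(((-3)**2*sqrt(-5 + 3*(-1)))*5) = ((2 - 5)*0)*((9*sqrt(-5 - 3))*5) = (-3*0)*((9*sqrt(-8))*5) = 0*((9*(2*I*sqrt(2)))*5) = 0*((18*I*sqrt(2))*5) = 0*(90*I*sqrt(2)) = 0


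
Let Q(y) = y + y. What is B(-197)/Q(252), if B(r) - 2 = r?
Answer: -65/168 ≈ -0.38690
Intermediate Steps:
B(r) = 2 + r
Q(y) = 2*y
B(-197)/Q(252) = (2 - 197)/((2*252)) = -195/504 = -195*1/504 = -65/168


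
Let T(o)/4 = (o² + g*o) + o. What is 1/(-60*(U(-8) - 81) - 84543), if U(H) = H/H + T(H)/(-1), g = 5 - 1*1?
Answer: -1/73983 ≈ -1.3517e-5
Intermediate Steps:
g = 4 (g = 5 - 1 = 4)
T(o) = 4*o² + 20*o (T(o) = 4*((o² + 4*o) + o) = 4*(o² + 5*o) = 4*o² + 20*o)
U(H) = 1 - 4*H*(5 + H) (U(H) = H/H + (4*H*(5 + H))/(-1) = 1 + (4*H*(5 + H))*(-1) = 1 - 4*H*(5 + H))
1/(-60*(U(-8) - 81) - 84543) = 1/(-60*((1 - 4*(-8)*(5 - 8)) - 81) - 84543) = 1/(-60*((1 - 4*(-8)*(-3)) - 81) - 84543) = 1/(-60*((1 - 96) - 81) - 84543) = 1/(-60*(-95 - 81) - 84543) = 1/(-60*(-176) - 84543) = 1/(10560 - 84543) = 1/(-73983) = -1/73983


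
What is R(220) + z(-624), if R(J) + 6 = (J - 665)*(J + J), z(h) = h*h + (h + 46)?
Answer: 192992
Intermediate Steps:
z(h) = 46 + h + h² (z(h) = h² + (46 + h) = 46 + h + h²)
R(J) = -6 + 2*J*(-665 + J) (R(J) = -6 + (J - 665)*(J + J) = -6 + (-665 + J)*(2*J) = -6 + 2*J*(-665 + J))
R(220) + z(-624) = (-6 - 1330*220 + 2*220²) + (46 - 624 + (-624)²) = (-6 - 292600 + 2*48400) + (46 - 624 + 389376) = (-6 - 292600 + 96800) + 388798 = -195806 + 388798 = 192992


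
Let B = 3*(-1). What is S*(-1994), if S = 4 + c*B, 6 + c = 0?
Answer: -43868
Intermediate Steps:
c = -6 (c = -6 + 0 = -6)
B = -3
S = 22 (S = 4 - 6*(-3) = 4 + 18 = 22)
S*(-1994) = 22*(-1994) = -43868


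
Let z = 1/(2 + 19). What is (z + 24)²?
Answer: 255025/441 ≈ 578.29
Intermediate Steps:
z = 1/21 ≈ 0.047619
(z + 24)² = (1/21 + 24)² = (505/21)² = 255025/441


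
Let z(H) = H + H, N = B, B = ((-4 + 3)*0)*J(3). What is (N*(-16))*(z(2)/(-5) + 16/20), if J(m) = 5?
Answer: 0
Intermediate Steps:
B = 0 (B = ((-4 + 3)*0)*5 = -1*0*5 = 0*5 = 0)
N = 0
z(H) = 2*H
(N*(-16))*(z(2)/(-5) + 16/20) = (0*(-16))*((2*2)/(-5) + 16/20) = 0*(4*(-1/5) + 16*(1/20)) = 0*(-4/5 + 4/5) = 0*0 = 0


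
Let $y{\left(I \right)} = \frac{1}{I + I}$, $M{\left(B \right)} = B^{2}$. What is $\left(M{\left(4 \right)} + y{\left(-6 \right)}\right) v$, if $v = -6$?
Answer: $- \frac{191}{2} \approx -95.5$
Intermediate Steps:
$y{\left(I \right)} = \frac{1}{2 I}$
$\left(M{\left(4 \right)} + y{\left(-6 \right)}\right) v = \left(4^{2} + \frac{1}{2 \left(-6\right)}\right) \left(-6\right) = \left(16 + \frac{1}{2} \left(- \frac{1}{6}\right)\right) \left(-6\right) = \left(16 - \frac{1}{12}\right) \left(-6\right) = \frac{191}{12} \left(-6\right) = - \frac{191}{2}$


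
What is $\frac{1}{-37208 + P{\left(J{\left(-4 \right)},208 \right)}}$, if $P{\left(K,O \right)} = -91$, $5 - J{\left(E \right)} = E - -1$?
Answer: $- \frac{1}{37299} \approx -2.681 \cdot 10^{-5}$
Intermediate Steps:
$J{\left(E \right)} = 4 - E$ ($J{\left(E \right)} = 5 - \left(E - -1\right) = 5 - \left(E + 1\right) = 5 - \left(1 + E\right) = 4 - E$)
$\frac{1}{-37208 + P{\left(J{\left(-4 \right)},208 \right)}} = \frac{1}{-37208 - 91} = \frac{1}{-37299} = - \frac{1}{37299}$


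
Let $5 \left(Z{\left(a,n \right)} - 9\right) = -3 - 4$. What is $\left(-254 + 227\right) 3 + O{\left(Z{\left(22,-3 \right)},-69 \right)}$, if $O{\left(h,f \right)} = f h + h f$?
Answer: $- \frac{5649}{5} \approx -1129.8$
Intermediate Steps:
$Z{\left(a,n \right)} = \frac{38}{5}$ ($Z{\left(a,n \right)} = 9 + \frac{-3 - 4}{5} = 9 + \frac{1}{5} \left(-7\right) = 9 - \frac{7}{5} = \frac{38}{5}$)
$O{\left(h,f \right)} = 2 f h$ ($O{\left(h,f \right)} = f h + f h = 2 f h$)
$\left(-254 + 227\right) 3 + O{\left(Z{\left(22,-3 \right)},-69 \right)} = \left(-254 + 227\right) 3 + 2 \left(-69\right) \frac{38}{5} = \left(-27\right) 3 - \frac{5244}{5} = -81 - \frac{5244}{5} = - \frac{5649}{5}$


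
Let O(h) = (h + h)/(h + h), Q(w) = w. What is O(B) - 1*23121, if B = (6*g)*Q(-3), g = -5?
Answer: -23120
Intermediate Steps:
B = 90 (B = (6*(-5))*(-3) = -30*(-3) = 90)
O(h) = 1 (O(h) = (2*h)/((2*h)) = (2*h)*(1/(2*h)) = 1)
O(B) - 1*23121 = 1 - 1*23121 = 1 - 23121 = -23120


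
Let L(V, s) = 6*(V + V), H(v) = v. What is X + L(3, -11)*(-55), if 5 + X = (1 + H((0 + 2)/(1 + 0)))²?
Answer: -1976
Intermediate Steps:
L(V, s) = 12*V (L(V, s) = 6*(2*V) = 12*V)
X = 4 (X = -5 + (1 + (0 + 2)/(1 + 0))² = -5 + (1 + 2/1)² = -5 + (1 + 2*1)² = -5 + (1 + 2)² = -5 + 3² = -5 + 9 = 4)
X + L(3, -11)*(-55) = 4 + (12*3)*(-55) = 4 + 36*(-55) = 4 - 1980 = -1976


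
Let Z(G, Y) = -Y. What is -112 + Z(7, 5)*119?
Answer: -707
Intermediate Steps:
-112 + Z(7, 5)*119 = -112 - 1*5*119 = -112 - 5*119 = -112 - 595 = -707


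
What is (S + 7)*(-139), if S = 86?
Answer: -12927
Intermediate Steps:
(S + 7)*(-139) = (86 + 7)*(-139) = 93*(-139) = -12927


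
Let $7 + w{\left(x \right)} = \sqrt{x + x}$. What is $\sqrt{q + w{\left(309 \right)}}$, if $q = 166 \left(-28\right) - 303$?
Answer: $\sqrt{-4958 + \sqrt{618}} \approx 70.236 i$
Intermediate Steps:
$w{\left(x \right)} = -7 + \sqrt{2} \sqrt{x}$ ($w{\left(x \right)} = -7 + \sqrt{x + x} = -7 + \sqrt{2 x} = -7 + \sqrt{2} \sqrt{x}$)
$q = -4951$ ($q = -4648 - 303 = -4951$)
$\sqrt{q + w{\left(309 \right)}} = \sqrt{-4951 - \left(7 - \sqrt{2} \sqrt{309}\right)} = \sqrt{-4951 - \left(7 - \sqrt{618}\right)} = \sqrt{-4958 + \sqrt{618}}$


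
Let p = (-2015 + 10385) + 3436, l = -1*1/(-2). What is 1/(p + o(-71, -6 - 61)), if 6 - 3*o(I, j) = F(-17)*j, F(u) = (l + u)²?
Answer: 4/71553 ≈ 5.5903e-5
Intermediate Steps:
l = ½ (l = -1*(-½) = ½ ≈ 0.50000)
F(u) = (½ + u)²
o(I, j) = 2 - 363*j/4 (o(I, j) = 2 - (1 + 2*(-17))²/4*j/3 = 2 - (1 - 34)²/4*j/3 = 2 - (¼)*(-33)²*j/3 = 2 - (¼)*1089*j/3 = 2 - 363*j/4)
p = 11806 (p = 8370 + 3436 = 11806)
1/(p + o(-71, -6 - 61)) = 1/(11806 + (2 - 363*(-6 - 61)/4)) = 1/(11806 + (2 - 363/4*(-67))) = 1/(11806 + (2 + 24321/4)) = 1/(11806 + 24329/4) = 1/(71553/4) = 4/71553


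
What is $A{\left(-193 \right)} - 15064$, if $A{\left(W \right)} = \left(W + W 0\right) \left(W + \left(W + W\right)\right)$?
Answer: $96683$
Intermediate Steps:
$A{\left(W \right)} = 3 W^{2}$ ($A{\left(W \right)} = \left(W + 0\right) \left(W + 2 W\right) = W 3 W = 3 W^{2}$)
$A{\left(-193 \right)} - 15064 = 3 \left(-193\right)^{2} - 15064 = 3 \cdot 37249 - 15064 = 111747 - 15064 = 96683$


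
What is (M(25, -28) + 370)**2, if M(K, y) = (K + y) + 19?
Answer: 148996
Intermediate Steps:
M(K, y) = 19 + K + y
(M(25, -28) + 370)**2 = ((19 + 25 - 28) + 370)**2 = (16 + 370)**2 = 386**2 = 148996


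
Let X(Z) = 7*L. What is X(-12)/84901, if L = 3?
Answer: 21/84901 ≈ 0.00024735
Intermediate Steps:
X(Z) = 21 (X(Z) = 7*3 = 21)
X(-12)/84901 = 21/84901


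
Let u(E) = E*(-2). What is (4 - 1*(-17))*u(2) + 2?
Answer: -82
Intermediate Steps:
u(E) = -2*E
(4 - 1*(-17))*u(2) + 2 = (4 - 1*(-17))*(-2*2) + 2 = (4 + 17)*(-4) + 2 = 21*(-4) + 2 = -84 + 2 = -82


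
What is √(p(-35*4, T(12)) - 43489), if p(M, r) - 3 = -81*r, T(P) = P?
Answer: I*√44458 ≈ 210.85*I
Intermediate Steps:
p(M, r) = 3 - 81*r
√(p(-35*4, T(12)) - 43489) = √((3 - 81*12) - 43489) = √((3 - 972) - 43489) = √(-969 - 43489) = √(-44458) = I*√44458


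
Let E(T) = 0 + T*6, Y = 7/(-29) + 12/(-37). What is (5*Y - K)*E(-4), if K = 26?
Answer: 742392/1073 ≈ 691.88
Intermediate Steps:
Y = -607/1073 (Y = 7*(-1/29) + 12*(-1/37) = -7/29 - 12/37 = -607/1073 ≈ -0.56570)
E(T) = 6*T (E(T) = 0 + 6*T = 6*T)
(5*Y - K)*E(-4) = (5*(-607/1073) - 1*26)*(6*(-4)) = (-3035/1073 - 26)*(-24) = -30933/1073*(-24) = 742392/1073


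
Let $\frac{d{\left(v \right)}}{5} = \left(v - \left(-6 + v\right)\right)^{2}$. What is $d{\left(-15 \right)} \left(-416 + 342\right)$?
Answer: $-13320$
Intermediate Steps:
$d{\left(v \right)} = 180$ ($d{\left(v \right)} = 5 \left(v - \left(-6 + v\right)\right)^{2} = 5 \cdot 6^{2} = 5 \cdot 36 = 180$)
$d{\left(-15 \right)} \left(-416 + 342\right) = 180 \left(-416 + 342\right) = 180 \left(-74\right) = -13320$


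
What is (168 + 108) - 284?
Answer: -8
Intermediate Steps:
(168 + 108) - 284 = 276 - 284 = -8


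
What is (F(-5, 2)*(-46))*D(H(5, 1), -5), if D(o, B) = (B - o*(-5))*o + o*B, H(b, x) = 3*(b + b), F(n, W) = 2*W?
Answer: -772800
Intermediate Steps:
H(b, x) = 6*b (H(b, x) = 3*(2*b) = 6*b)
D(o, B) = B*o + o*(B + 5*o) (D(o, B) = (B - (-5)*o)*o + B*o = (B + 5*o)*o + B*o = o*(B + 5*o) + B*o = B*o + o*(B + 5*o))
(F(-5, 2)*(-46))*D(H(5, 1), -5) = ((2*2)*(-46))*((6*5)*(2*(-5) + 5*(6*5))) = (4*(-46))*(30*(-10 + 5*30)) = -5520*(-10 + 150) = -5520*140 = -184*4200 = -772800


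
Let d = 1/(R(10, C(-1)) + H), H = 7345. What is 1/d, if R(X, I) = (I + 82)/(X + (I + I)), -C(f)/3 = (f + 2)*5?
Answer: 146833/20 ≈ 7341.6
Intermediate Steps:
C(f) = -30 - 15*f (C(f) = -3*(f + 2)*5 = -3*(2 + f)*5 = -3*(10 + 5*f) = -30 - 15*f)
R(X, I) = (82 + I)/(X + 2*I)
d = 20/146833 (d = 1/((82 + (-30 - 15*(-1)))/(10 + 2*(-30 - 15*(-1))) + 7345) = 1/((82 + (-30 + 15))/(10 + 2*(-30 + 15)) + 7345) = 1/((82 - 15)/(10 + 2*(-15)) + 7345) = 1/(67/(10 - 30) + 7345) = 1/(67/(-20) + 7345) = 1/(-1/20*67 + 7345) = 1/(-67/20 + 7345) = 1/(146833/20) = 20/146833 ≈ 0.00013621)
1/d = 1/(20/146833) = 146833/20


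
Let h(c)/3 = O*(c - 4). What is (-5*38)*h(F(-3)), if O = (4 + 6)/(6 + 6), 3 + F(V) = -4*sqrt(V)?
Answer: 3325 + 1900*I*sqrt(3) ≈ 3325.0 + 3290.9*I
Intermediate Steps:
F(V) = -3 - 4*sqrt(V)
O = 5/6 (O = 10/12 = 10*(1/12) = 5/6 ≈ 0.83333)
h(c) = -10 + 5*c/2 (h(c) = 3*(5*(c - 4)/6) = 3*(5*(-4 + c)/6) = 3*(-10/3 + 5*c/6) = -10 + 5*c/2)
(-5*38)*h(F(-3)) = (-5*38)*(-10 + 5*(-3 - 4*I*sqrt(3))/2) = -190*(-10 + 5*(-3 - 4*I*sqrt(3))/2) = -190*(-10 + (-15/2 - 10*I*sqrt(3))) = -190*(-35/2 - 10*I*sqrt(3)) = 3325 + 1900*I*sqrt(3)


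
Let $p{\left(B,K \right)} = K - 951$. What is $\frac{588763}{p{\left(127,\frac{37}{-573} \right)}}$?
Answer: $- \frac{337361199}{544960} \approx -619.06$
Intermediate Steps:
$p{\left(B,K \right)} = -951 + K$
$\frac{588763}{p{\left(127,\frac{37}{-573} \right)}} = \frac{588763}{-951 + \frac{37}{-573}} = \frac{588763}{-951 + 37 \left(- \frac{1}{573}\right)} = \frac{588763}{-951 - \frac{37}{573}} = \frac{588763}{- \frac{544960}{573}} = 588763 \left(- \frac{573}{544960}\right) = - \frac{337361199}{544960}$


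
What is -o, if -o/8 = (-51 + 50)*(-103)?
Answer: 824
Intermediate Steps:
o = -824 (o = -8*(-51 + 50)*(-103) = -(-8)*(-103) = -8*103 = -824)
-o = -1*(-824) = 824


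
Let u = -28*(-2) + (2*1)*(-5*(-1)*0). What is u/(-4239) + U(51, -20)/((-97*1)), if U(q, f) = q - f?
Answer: -306401/411183 ≈ -0.74517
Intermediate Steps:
u = 56 (u = 56 + 2*(5*0) = 56 + 2*0 = 56 + 0 = 56)
u/(-4239) + U(51, -20)/((-97*1)) = 56/(-4239) + (51 - 1*(-20))/((-97*1)) = 56*(-1/4239) + (51 + 20)/(-97) = -56/4239 + 71*(-1/97) = -56/4239 - 71/97 = -306401/411183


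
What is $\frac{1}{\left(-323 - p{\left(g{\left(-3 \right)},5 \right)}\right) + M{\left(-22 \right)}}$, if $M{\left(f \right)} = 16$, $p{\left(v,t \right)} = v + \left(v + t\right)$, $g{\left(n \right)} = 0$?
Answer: $- \frac{1}{312} \approx -0.0032051$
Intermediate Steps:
$p{\left(v,t \right)} = t + 2 v$ ($p{\left(v,t \right)} = v + \left(t + v\right) = t + 2 v$)
$\frac{1}{\left(-323 - p{\left(g{\left(-3 \right)},5 \right)}\right) + M{\left(-22 \right)}} = \frac{1}{\left(-323 - \left(5 + 2 \cdot 0\right)\right) + 16} = \frac{1}{\left(-323 - \left(5 + 0\right)\right) + 16} = \frac{1}{\left(-323 - 5\right) + 16} = \frac{1}{-328 + 16} = \frac{1}{-312} = - \frac{1}{312}$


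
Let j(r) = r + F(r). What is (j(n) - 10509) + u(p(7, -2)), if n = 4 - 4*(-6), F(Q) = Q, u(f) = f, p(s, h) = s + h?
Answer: -10448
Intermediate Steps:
p(s, h) = h + s
n = 28 (n = 4 + 24 = 28)
j(r) = 2*r (j(r) = r + r = 2*r)
(j(n) - 10509) + u(p(7, -2)) = (2*28 - 10509) + (-2 + 7) = (56 - 10509) + 5 = -10453 + 5 = -10448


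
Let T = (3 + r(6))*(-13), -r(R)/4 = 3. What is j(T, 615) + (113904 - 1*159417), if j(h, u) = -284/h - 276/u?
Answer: -1091698289/23985 ≈ -45516.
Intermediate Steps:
r(R) = -12 (r(R) = -4*3 = -12)
T = 117 (T = (3 - 12)*(-13) = -9*(-13) = 117)
j(T, 615) + (113904 - 1*159417) = (-284/117 - 276/615) + (113904 - 1*159417) = (-284*1/117 - 276*1/615) + (113904 - 159417) = (-284/117 - 92/205) - 45513 = -68984/23985 - 45513 = -1091698289/23985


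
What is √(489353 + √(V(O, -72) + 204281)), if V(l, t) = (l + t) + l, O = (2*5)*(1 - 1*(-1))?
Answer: √(489353 + √204249) ≈ 699.86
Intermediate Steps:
O = 20 (O = 10*(1 + 1) = 10*2 = 20)
V(l, t) = t + 2*l
√(489353 + √(V(O, -72) + 204281)) = √(489353 + √((-72 + 2*20) + 204281)) = √(489353 + √((-72 + 40) + 204281)) = √(489353 + √(-32 + 204281)) = √(489353 + √204249)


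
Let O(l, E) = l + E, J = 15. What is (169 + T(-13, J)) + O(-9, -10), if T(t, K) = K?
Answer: 165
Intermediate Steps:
O(l, E) = E + l
(169 + T(-13, J)) + O(-9, -10) = (169 + 15) + (-10 - 9) = 184 - 19 = 165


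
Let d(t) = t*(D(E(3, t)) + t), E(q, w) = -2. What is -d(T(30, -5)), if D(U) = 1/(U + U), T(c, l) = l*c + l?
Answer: -96255/4 ≈ -24064.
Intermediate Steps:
T(c, l) = l + c*l (T(c, l) = c*l + l = l + c*l)
D(U) = 1/(2*U)
d(t) = t*(-¼ + t) (d(t) = t*((½)/(-2) + t) = t*((½)*(-½) + t) = t*(-¼ + t))
-d(T(30, -5)) = -(-5*(1 + 30))*(-¼ - 5*(1 + 30)) = -(-5*31)*(-¼ - 5*31) = -(-155)*(-¼ - 155) = -(-155)*(-621)/4 = -1*96255/4 = -96255/4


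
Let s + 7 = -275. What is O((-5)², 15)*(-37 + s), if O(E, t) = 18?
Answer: -5742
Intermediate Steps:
s = -282 (s = -7 - 275 = -282)
O((-5)², 15)*(-37 + s) = 18*(-37 - 282) = 18*(-319) = -5742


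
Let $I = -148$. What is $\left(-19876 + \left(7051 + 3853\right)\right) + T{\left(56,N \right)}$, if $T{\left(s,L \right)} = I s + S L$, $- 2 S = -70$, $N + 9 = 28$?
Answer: $-16595$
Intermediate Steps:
$N = 19$ ($N = -9 + 28 = 19$)
$S = 35$ ($S = \left(- \frac{1}{2}\right) \left(-70\right) = 35$)
$T{\left(s,L \right)} = - 148 s + 35 L$
$\left(-19876 + \left(7051 + 3853\right)\right) + T{\left(56,N \right)} = \left(-19876 + \left(7051 + 3853\right)\right) + \left(\left(-148\right) 56 + 35 \cdot 19\right) = \left(-19876 + 10904\right) + \left(-8288 + 665\right) = -8972 - 7623 = -16595$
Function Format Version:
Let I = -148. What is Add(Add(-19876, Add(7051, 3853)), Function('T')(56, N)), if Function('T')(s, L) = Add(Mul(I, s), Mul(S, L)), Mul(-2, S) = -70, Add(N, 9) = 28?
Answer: -16595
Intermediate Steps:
N = 19 (N = Add(-9, 28) = 19)
S = 35 (S = Mul(Rational(-1, 2), -70) = 35)
Function('T')(s, L) = Add(Mul(-148, s), Mul(35, L))
Add(Add(-19876, Add(7051, 3853)), Function('T')(56, N)) = Add(Add(-19876, Add(7051, 3853)), Add(Mul(-148, 56), Mul(35, 19))) = Add(Add(-19876, 10904), Add(-8288, 665)) = Add(-8972, -7623) = -16595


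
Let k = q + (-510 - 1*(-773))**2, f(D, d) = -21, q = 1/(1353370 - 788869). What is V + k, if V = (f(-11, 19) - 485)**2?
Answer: 183578547706/564501 ≈ 3.2521e+5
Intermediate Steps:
q = 1/564501 ≈ 1.7715e-6
V = 256036 (V = (-21 - 485)**2 = (-506)**2 = 256036)
k = 39045969670/564501 (k = 1/564501 + (-510 - 1*(-773))**2 = 1/564501 + (-510 + 773)**2 = 1/564501 + 263**2 = 1/564501 + 69169 = 39045969670/564501 ≈ 69169.)
V + k = 256036 + 39045969670/564501 = 183578547706/564501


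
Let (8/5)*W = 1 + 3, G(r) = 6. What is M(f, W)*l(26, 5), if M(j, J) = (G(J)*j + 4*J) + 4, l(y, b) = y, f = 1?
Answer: 520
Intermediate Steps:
W = 5/2 (W = 5*(1 + 3)/8 = (5/8)*4 = 5/2 ≈ 2.5000)
M(j, J) = 4 + 4*J + 6*j (M(j, J) = (6*j + 4*J) + 4 = (4*J + 6*j) + 4 = 4 + 4*J + 6*j)
M(f, W)*l(26, 5) = (4 + 4*(5/2) + 6*1)*26 = (4 + 10 + 6)*26 = 20*26 = 520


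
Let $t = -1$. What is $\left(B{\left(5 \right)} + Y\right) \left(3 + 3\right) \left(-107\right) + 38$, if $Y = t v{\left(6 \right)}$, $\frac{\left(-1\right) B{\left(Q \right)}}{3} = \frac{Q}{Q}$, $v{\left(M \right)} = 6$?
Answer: $5816$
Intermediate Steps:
$B{\left(Q \right)} = -3$ ($B{\left(Q \right)} = - 3 \frac{Q}{Q} = \left(-3\right) 1 = -3$)
$Y = -6$ ($Y = \left(-1\right) 6 = -6$)
$\left(B{\left(5 \right)} + Y\right) \left(3 + 3\right) \left(-107\right) + 38 = \left(-3 - 6\right) \left(3 + 3\right) \left(-107\right) + 38 = \left(-9\right) 6 \left(-107\right) + 38 = \left(-54\right) \left(-107\right) + 38 = 5778 + 38 = 5816$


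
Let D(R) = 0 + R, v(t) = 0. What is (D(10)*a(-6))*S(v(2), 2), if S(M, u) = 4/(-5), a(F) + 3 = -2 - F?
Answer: -8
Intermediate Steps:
a(F) = -5 - F (a(F) = -3 + (-2 - F) = -5 - F)
D(R) = R
S(M, u) = -⅘ (S(M, u) = 4*(-⅕) = -⅘)
(D(10)*a(-6))*S(v(2), 2) = (10*(-5 - 1*(-6)))*(-⅘) = (10*(-5 + 6))*(-⅘) = (10*1)*(-⅘) = 10*(-⅘) = -8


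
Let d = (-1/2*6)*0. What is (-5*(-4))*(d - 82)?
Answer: -1640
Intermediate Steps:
d = 0 (d = (-1*1/2*6)*0 = -1/2*6*0 = -3*0 = 0)
(-5*(-4))*(d - 82) = (-5*(-4))*(0 - 82) = 20*(-82) = -1640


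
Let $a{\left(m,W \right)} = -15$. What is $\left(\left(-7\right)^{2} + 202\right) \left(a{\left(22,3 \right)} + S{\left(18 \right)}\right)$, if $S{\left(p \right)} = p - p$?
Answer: $-3765$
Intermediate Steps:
$S{\left(p \right)} = 0$
$\left(\left(-7\right)^{2} + 202\right) \left(a{\left(22,3 \right)} + S{\left(18 \right)}\right) = \left(\left(-7\right)^{2} + 202\right) \left(-15 + 0\right) = \left(49 + 202\right) \left(-15\right) = 251 \left(-15\right) = -3765$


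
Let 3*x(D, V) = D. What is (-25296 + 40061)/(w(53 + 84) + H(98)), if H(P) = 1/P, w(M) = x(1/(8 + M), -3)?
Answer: 629431950/533 ≈ 1.1809e+6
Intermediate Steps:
x(D, V) = D/3
w(M) = 1/(3*(8 + M))
(-25296 + 40061)/(w(53 + 84) + H(98)) = (-25296 + 40061)/(1/(3*(8 + (53 + 84))) + 1/98) = 14765/(1/(3*(8 + 137)) + 1/98) = 14765/((1/3)/145 + 1/98) = 14765/((1/3)*(1/145) + 1/98) = 14765/(1/435 + 1/98) = 14765/(533/42630) = 14765*(42630/533) = 629431950/533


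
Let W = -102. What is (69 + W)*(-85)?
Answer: 2805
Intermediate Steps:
(69 + W)*(-85) = (69 - 102)*(-85) = -33*(-85) = 2805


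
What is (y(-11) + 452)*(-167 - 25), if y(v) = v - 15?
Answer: -81792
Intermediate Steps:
y(v) = -15 + v
(y(-11) + 452)*(-167 - 25) = ((-15 - 11) + 452)*(-167 - 25) = (-26 + 452)*(-192) = 426*(-192) = -81792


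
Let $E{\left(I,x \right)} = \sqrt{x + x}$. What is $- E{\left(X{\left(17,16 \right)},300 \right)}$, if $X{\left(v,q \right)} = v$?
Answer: $- 10 \sqrt{6} \approx -24.495$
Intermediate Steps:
$E{\left(I,x \right)} = \sqrt{2} \sqrt{x}$ ($E{\left(I,x \right)} = \sqrt{2 x} = \sqrt{2} \sqrt{x}$)
$- E{\left(X{\left(17,16 \right)},300 \right)} = - \sqrt{2} \sqrt{300} = - \sqrt{2} \cdot 10 \sqrt{3} = - 10 \sqrt{6}$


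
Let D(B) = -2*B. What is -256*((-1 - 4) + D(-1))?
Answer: 768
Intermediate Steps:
-256*((-1 - 4) + D(-1)) = -256*((-1 - 4) - 2*(-1)) = -256*(-5 + 2) = -256*(-3) = 768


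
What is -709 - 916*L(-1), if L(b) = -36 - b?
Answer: 31351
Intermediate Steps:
-709 - 916*L(-1) = -709 - 916*(-36 - 1*(-1)) = -709 - 916*(-36 + 1) = -709 - 916*(-35) = -709 + 32060 = 31351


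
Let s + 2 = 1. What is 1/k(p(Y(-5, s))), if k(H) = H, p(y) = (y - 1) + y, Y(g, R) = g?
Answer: -1/11 ≈ -0.090909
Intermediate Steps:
s = -1 (s = -2 + 1 = -1)
p(y) = -1 + 2*y (p(y) = (-1 + y) + y = -1 + 2*y)
1/k(p(Y(-5, s))) = 1/(-1 + 2*(-5)) = 1/(-1 - 10) = 1/(-11) = -1/11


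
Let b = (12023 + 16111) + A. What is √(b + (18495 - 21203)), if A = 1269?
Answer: √26695 ≈ 163.39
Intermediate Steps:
b = 29403 (b = (12023 + 16111) + 1269 = 28134 + 1269 = 29403)
√(b + (18495 - 21203)) = √(29403 + (18495 - 21203)) = √(29403 - 2708) = √26695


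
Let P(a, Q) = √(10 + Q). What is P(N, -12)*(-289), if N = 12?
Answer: -289*I*√2 ≈ -408.71*I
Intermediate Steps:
P(N, -12)*(-289) = √(10 - 12)*(-289) = √(-2)*(-289) = (I*√2)*(-289) = -289*I*√2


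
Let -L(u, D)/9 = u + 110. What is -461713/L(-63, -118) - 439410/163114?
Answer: 37562991926/34498611 ≈ 1088.8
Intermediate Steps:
L(u, D) = -990 - 9*u (L(u, D) = -9*(u + 110) = -9*(110 + u) = -990 - 9*u)
-461713/L(-63, -118) - 439410/163114 = -461713/(-990 - 9*(-63)) - 439410/163114 = -461713/(-990 + 567) - 439410*1/163114 = -461713/(-423) - 219705/81557 = -461713*(-1/423) - 219705/81557 = 461713/423 - 219705/81557 = 37562991926/34498611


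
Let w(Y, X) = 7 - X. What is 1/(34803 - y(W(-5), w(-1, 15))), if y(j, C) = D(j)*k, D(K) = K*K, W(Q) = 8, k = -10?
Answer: 1/35443 ≈ 2.8214e-5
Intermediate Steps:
D(K) = K²
y(j, C) = -10*j² (y(j, C) = j²*(-10) = -10*j²)
1/(34803 - y(W(-5), w(-1, 15))) = 1/(34803 - (-10)*8²) = 1/(34803 - (-10)*64) = 1/(34803 - 1*(-640)) = 1/(34803 + 640) = 1/35443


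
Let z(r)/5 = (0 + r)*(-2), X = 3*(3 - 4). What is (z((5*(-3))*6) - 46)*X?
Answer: -2562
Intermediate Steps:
X = -3 (X = 3*(-1) = -3)
z(r) = -10*r (z(r) = 5*((0 + r)*(-2)) = 5*(r*(-2)) = 5*(-2*r) = -10*r)
(z((5*(-3))*6) - 46)*X = (-10*5*(-3)*6 - 46)*(-3) = (-(-150)*6 - 46)*(-3) = (-10*(-90) - 46)*(-3) = (900 - 46)*(-3) = 854*(-3) = -2562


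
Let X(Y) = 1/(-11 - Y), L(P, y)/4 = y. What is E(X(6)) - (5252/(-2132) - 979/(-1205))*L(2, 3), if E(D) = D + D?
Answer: 16540654/839885 ≈ 19.694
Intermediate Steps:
L(P, y) = 4*y
E(D) = 2*D
E(X(6)) - (5252/(-2132) - 979/(-1205))*L(2, 3) = 2*(-1/(11 + 6)) - (5252/(-2132) - 979/(-1205))*4*3 = 2*(-1/17) - (5252*(-1/2132) - 979*(-1/1205))*12 = 2*(-1*1/17) - (-101/41 + 979/1205)*12 = 2*(-1/17) - (-81566)*12/49405 = -2/17 - 1*(-978792/49405) = -2/17 + 978792/49405 = 16540654/839885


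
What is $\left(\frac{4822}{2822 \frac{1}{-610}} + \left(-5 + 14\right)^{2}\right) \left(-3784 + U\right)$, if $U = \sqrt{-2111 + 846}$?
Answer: $\frac{5132689496}{1411} - \frac{1356419 i \sqrt{1265}}{1411} \approx 3.6376 \cdot 10^{6} - 34191.0 i$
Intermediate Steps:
$U = i \sqrt{1265}$ ($U = \sqrt{-1265} = i \sqrt{1265} \approx 35.567 i$)
$\left(\frac{4822}{2822 \frac{1}{-610}} + \left(-5 + 14\right)^{2}\right) \left(-3784 + U\right) = \left(\frac{4822}{2822 \frac{1}{-610}} + \left(-5 + 14\right)^{2}\right) \left(-3784 + i \sqrt{1265}\right) = \left(\frac{4822}{2822 \left(- \frac{1}{610}\right)} + 9^{2}\right) \left(-3784 + i \sqrt{1265}\right) = \left(\frac{4822}{- \frac{1411}{305}} + 81\right) \left(-3784 + i \sqrt{1265}\right) = \left(4822 \left(- \frac{305}{1411}\right) + 81\right) \left(-3784 + i \sqrt{1265}\right) = \left(- \frac{1470710}{1411} + 81\right) \left(-3784 + i \sqrt{1265}\right) = - \frac{1356419 \left(-3784 + i \sqrt{1265}\right)}{1411} = \frac{5132689496}{1411} - \frac{1356419 i \sqrt{1265}}{1411}$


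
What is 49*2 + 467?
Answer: 565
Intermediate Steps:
49*2 + 467 = 98 + 467 = 565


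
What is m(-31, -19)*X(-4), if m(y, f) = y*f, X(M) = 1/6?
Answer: 589/6 ≈ 98.167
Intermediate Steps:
X(M) = ⅙
m(y, f) = f*y
m(-31, -19)*X(-4) = -19*(-31)*(⅙) = 589*(⅙) = 589/6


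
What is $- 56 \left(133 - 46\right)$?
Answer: $-4872$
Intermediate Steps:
$- 56 \left(133 - 46\right) = \left(-56\right) 87 = -4872$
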